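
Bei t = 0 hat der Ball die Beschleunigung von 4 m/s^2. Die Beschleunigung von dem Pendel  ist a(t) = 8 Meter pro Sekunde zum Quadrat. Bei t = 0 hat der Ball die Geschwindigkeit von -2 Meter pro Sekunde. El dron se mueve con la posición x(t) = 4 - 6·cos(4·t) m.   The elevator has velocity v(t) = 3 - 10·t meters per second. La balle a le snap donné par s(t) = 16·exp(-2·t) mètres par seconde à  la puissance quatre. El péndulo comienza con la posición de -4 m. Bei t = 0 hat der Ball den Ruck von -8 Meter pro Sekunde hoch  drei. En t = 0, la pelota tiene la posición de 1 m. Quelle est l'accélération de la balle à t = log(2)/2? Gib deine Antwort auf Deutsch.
Ausgehend von dem Snap s(t) = 16·exp(-2·t), nehmen wir 2 Stammfunktionen. Mit ∫s(t)dt und Anwendung von j(0) = -8, finden wir j(t) = -8·exp(-2·t). Mit ∫j(t)dt und Anwendung von a(0) = 4, finden wir a(t) = 4·exp(-2·t). Mit a(t) = 4·exp(-2·t) und Einsetzen von t = log(2)/2, finden wir a = 2.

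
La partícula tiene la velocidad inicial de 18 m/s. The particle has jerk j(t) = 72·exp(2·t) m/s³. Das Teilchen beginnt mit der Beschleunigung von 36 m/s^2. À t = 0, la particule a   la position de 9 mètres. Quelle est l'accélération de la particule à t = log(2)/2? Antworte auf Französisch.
Pour résoudre ceci, nous devons prendre 1 primitive de notre équation du jerk j(t) = 72·exp(2·t). L'intégrale du jerk, avec a(0) = 36, donne l'accélération: a(t) = 36·exp(2·t). De l'équation de l'accélération a(t) = 36·exp(2·t), nous substituons t = log(2)/2 pour obtenir a = 72.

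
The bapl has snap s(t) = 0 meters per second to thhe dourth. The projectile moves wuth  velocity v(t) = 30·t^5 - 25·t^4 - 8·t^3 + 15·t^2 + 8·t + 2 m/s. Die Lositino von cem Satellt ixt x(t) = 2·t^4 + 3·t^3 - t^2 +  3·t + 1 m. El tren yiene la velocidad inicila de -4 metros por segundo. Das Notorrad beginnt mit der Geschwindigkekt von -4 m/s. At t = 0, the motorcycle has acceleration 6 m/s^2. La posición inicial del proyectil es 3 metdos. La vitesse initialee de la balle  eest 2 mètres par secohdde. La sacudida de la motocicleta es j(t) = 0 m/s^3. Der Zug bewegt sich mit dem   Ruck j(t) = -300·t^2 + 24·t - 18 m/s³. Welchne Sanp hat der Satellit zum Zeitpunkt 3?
Wir müssen unsere Gleichung für die Position x(t) = 2·t^4 + 3·t^3 - t^2 + 3·t + 1 4-mal ableiten. Mit d/dt von x(t) finden wir v(t) = 8·t^3 + 9·t^2 - 2·t + 3. Durch Ableiten von der Geschwindigkeit erhalten wir die Beschleunigung: a(t) = 24·t^2 + 18·t - 2. Mit d/dt von a(t) finden wir j(t) = 48·t + 18. Mit d/dt von j(t) finden wir s(t) = 48. Mit s(t) = 48 und Einsetzen von t = 3, finden wir s = 48.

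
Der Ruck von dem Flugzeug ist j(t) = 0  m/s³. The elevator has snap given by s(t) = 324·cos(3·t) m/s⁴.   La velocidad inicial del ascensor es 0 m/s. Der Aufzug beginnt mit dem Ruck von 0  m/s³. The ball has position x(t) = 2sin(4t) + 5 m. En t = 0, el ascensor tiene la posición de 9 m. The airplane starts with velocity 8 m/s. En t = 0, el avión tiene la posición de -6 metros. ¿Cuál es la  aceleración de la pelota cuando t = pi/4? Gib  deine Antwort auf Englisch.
To solve this, we need to take 2 derivatives of our position equation x(t) = 2·sin(4·t) + 5. Differentiating position, we get velocity: v(t) = 8·cos(4·t). Differentiating velocity, we get acceleration: a(t) = -32·sin(4·t). We have acceleration a(t) = -32·sin(4·t). Substituting t = pi/4: a(pi/4) = 0.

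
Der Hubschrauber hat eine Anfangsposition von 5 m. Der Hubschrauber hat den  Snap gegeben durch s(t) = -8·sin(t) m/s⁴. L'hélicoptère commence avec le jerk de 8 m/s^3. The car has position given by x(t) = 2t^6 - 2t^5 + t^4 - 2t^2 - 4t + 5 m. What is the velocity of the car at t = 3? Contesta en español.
Para resolver esto, necesitamos tomar 1 derivada de nuestra ecuación de la posición x(t) = 2·t^6 - 2·t^5 + t^4 - 2·t^2 - 4·t + 5. Tomando d/dt de x(t), encontramos v(t) = 12·t^5 - 10·t^4 + 4·t^3 - 4·t - 4. Usando v(t) = 12·t^5 - 10·t^4 + 4·t^3 - 4·t - 4 y sustituyendo t = 3, encontramos v = 2198.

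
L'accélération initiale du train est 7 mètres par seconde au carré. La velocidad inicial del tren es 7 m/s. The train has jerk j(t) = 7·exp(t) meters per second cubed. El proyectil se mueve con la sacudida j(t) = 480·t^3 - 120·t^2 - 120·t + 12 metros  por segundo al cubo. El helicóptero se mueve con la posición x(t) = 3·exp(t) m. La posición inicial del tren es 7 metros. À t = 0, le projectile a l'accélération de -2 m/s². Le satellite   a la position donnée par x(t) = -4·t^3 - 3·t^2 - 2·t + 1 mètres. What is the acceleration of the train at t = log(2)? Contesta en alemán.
Ausgehend von dem Ruck j(t) = 7·exp(t), nehmen wir 1 Stammfunktion. Die Stammfunktion von dem Ruck, mit a(0) = 7, ergibt die Beschleunigung: a(t) = 7·exp(t). Mit a(t) = 7·exp(t) und Einsetzen von t = log(2), finden wir a = 14.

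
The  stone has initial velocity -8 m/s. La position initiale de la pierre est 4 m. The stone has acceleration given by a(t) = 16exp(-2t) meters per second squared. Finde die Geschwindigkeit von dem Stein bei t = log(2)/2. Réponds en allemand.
Wir müssen das Integral unserer Gleichung für die Beschleunigung a(t) = 16·exp(-2·t) 1-mal finden. Durch Integration von der Beschleunigung und Verwendung der Anfangsbedingung v(0) = -8, erhalten wir v(t) = -8·exp(-2·t). Wir haben die Geschwindigkeit v(t) = -8·exp(-2·t). Durch Einsetzen von t = log(2)/2: v(log(2)/2) = -4.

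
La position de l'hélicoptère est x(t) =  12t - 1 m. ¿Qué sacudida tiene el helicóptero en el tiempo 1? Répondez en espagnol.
Debemos derivar nuestra ecuación de la posición x(t) = 12·t - 1 3 veces. La derivada de la posición da la velocidad: v(t) = 12. Tomando d/dt de v(t), encontramos a(t) = 0. La derivada de la aceleración da la sacudida: j(t) = 0. Tenemos la sacudida j(t) = 0. Sustituyendo t = 1: j(1) = 0.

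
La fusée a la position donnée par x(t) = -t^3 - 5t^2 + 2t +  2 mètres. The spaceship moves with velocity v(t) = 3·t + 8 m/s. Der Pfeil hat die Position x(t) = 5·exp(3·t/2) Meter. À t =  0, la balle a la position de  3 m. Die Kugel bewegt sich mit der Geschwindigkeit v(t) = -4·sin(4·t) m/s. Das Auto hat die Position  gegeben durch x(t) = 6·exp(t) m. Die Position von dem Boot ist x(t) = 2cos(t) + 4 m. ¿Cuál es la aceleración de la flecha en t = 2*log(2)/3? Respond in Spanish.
Para resolver esto, necesitamos tomar 2 derivadas de nuestra ecuación de la posición x(t) = 5·exp(3·t/2). Derivando la posición, obtenemos la velocidad: v(t) = 15·exp(3·t/2)/2. La derivada de la velocidad da la aceleración: a(t) = 45·exp(3·t/2)/4. Tenemos la aceleración a(t) = 45·exp(3·t/2)/4. Sustituyendo t = 2*log(2)/3: a(2*log(2)/3) = 45/2.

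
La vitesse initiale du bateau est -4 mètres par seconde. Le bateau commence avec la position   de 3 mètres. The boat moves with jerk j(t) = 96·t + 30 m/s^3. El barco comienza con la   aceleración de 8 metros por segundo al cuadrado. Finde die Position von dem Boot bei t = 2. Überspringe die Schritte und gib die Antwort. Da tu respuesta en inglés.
At t = 2, x = 115.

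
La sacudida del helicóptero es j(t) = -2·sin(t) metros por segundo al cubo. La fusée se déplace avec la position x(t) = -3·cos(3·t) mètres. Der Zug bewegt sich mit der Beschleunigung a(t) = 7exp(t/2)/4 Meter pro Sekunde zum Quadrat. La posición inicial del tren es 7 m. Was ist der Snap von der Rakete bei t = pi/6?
Ausgehend von der Position x(t) = -3·cos(3·t), nehmen wir 4 Ableitungen. Die Ableitung von der Position ergibt die Geschwindigkeit: v(t) = 9·sin(3·t). Die Ableitung von der Geschwindigkeit ergibt die Beschleunigung: a(t) = 27·cos(3·t). Die Ableitung von der Beschleunigung ergibt den Ruck: j(t) = -81·sin(3·t). Die Ableitung von dem Ruck ergibt den Snap: s(t) = -243·cos(3·t). Mit s(t) = -243·cos(3·t) und Einsetzen von t = pi/6, finden wir s = 0.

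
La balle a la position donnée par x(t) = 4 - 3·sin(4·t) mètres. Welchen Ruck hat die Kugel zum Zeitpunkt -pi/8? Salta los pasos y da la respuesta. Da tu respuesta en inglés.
The jerk at t = -pi/8 is j = 0.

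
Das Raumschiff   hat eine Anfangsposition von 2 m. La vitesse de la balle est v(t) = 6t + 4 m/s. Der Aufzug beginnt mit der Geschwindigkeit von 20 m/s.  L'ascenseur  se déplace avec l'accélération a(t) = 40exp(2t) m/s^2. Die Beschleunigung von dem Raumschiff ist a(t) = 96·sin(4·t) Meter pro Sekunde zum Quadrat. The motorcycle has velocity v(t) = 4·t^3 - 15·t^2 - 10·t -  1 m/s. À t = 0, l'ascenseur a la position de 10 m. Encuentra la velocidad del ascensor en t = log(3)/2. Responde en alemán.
Wir müssen das Integral unserer Gleichung für die Beschleunigung a(t) = 40·exp(2·t) 1-mal finden. Das Integral von der Beschleunigung, mit v(0) = 20, ergibt die Geschwindigkeit: v(t) = 20·exp(2·t). Aus der Gleichung für die Geschwindigkeit v(t) = 20·exp(2·t), setzen wir t = log(3)/2 ein und erhalten v = 60.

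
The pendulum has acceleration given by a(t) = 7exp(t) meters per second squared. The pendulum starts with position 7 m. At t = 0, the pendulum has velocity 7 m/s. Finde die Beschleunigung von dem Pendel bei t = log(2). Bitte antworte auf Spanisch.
Tenemos la aceleración a(t) = 7·exp(t). Sustituyendo t = log(2): a(log(2)) = 14.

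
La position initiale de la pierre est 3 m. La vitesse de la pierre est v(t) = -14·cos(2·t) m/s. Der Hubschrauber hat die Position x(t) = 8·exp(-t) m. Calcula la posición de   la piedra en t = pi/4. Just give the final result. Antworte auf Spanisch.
x(pi/4) = -4.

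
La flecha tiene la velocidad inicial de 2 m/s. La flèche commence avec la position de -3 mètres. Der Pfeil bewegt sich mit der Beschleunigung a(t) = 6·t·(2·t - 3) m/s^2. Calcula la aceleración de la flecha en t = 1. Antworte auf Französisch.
De l'équation de l'accélération a(t) = 6·t·(2·t - 3), nous substituons t = 1 pour obtenir a = -6.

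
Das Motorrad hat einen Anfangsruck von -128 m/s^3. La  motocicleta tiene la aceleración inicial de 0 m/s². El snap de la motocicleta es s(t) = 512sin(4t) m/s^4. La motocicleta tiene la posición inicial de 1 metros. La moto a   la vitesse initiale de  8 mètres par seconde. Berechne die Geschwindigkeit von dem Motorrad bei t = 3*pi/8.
Um dies zu lösen, müssen wir 3 Stammfunktionen unserer Gleichung für den Snap s(t) = 512·sin(4·t) finden. Durch Integration von dem Snap und Verwendung der Anfangsbedingung j(0) = -128, erhalten wir j(t) = -128·cos(4·t). Die Stammfunktion von dem Ruck, mit a(0) = 0, ergibt die Beschleunigung: a(t) = -32·sin(4·t). Das Integral von der Beschleunigung ist die Geschwindigkeit. Mit v(0) = 8 erhalten wir v(t) = 8·cos(4·t). Aus der Gleichung für die Geschwindigkeit v(t) = 8·cos(4·t), setzen wir t = 3*pi/8 ein und erhalten v = 0.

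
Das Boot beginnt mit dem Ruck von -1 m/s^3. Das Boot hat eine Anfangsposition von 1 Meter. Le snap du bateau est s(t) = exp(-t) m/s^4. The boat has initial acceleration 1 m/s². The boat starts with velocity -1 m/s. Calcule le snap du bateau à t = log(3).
Nous avons le snap s(t) = exp(-t). En substituant t = log(3): s(log(3)) = 1/3.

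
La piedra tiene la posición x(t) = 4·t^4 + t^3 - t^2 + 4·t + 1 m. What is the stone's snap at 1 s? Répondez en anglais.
To solve this, we need to take 4 derivatives of our position equation x(t) = 4·t^4 + t^3 - t^2 + 4·t + 1. Differentiating position, we get velocity: v(t) = 16·t^3 + 3·t^2 - 2·t + 4. Differentiating velocity, we get acceleration: a(t) = 48·t^2 + 6·t - 2. Taking d/dt of a(t), we find j(t) = 96·t + 6. Taking d/dt of j(t), we find s(t) = 96. We have snap s(t) = 96. Substituting t = 1: s(1) = 96.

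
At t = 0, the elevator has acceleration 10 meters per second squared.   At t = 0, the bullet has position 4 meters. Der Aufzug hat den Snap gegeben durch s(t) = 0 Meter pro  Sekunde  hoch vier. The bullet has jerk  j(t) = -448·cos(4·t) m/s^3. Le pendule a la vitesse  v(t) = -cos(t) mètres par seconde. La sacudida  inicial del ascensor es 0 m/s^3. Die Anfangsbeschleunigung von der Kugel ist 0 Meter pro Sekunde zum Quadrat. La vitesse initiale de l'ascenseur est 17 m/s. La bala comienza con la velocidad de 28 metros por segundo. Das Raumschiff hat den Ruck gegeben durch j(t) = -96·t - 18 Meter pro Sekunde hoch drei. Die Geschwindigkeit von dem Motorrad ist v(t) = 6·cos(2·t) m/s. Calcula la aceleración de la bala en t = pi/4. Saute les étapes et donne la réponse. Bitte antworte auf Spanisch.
La aceleración en t = pi/4 es a = 0.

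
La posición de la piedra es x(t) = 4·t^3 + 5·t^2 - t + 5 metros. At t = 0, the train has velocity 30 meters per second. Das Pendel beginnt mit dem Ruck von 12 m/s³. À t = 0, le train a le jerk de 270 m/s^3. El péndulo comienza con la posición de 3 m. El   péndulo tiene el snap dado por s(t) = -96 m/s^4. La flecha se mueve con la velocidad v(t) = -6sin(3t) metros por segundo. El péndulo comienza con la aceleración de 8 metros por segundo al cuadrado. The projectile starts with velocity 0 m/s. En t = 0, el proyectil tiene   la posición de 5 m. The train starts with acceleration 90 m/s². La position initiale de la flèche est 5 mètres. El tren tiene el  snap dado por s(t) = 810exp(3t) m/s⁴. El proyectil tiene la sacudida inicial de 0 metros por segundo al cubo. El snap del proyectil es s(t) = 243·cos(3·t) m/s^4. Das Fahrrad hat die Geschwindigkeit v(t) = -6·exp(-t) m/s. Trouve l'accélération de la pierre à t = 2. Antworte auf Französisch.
En partant de la position x(t) = 4·t^3 + 5·t^2 - t + 5, nous prenons 2 dérivées. En prenant d/dt de x(t), nous trouvons v(t) = 12·t^2 + 10·t - 1. En prenant d/dt de v(t), nous trouvons a(t) = 24·t + 10. De l'équation de l'accélération a(t) = 24·t + 10, nous substituons t = 2 pour obtenir a = 58.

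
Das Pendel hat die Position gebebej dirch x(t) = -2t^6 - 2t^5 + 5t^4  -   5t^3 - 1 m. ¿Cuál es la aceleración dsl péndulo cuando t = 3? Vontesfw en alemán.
Wir müssen unsere Gleichung für die Position x(t) = -2·t^6 - 2·t^5 + 5·t^4 - 5·t^3 - 1 2-mal ableiten. Durch Ableiten von der Position erhalten wir die Geschwindigkeit: v(t) = -12·t^5 - 10·t^4 + 20·t^3 - 15·t^2. Die Ableitung von der Geschwindigkeit ergibt die Beschleunigung: a(t) = -60·t^4 - 40·t^3 + 60·t^2 - 30·t. Aus der Gleichung für die Beschleunigung a(t) = -60·t^4 - 40·t^3 + 60·t^2 - 30·t, setzen wir t = 3 ein und erhalten a = -5490.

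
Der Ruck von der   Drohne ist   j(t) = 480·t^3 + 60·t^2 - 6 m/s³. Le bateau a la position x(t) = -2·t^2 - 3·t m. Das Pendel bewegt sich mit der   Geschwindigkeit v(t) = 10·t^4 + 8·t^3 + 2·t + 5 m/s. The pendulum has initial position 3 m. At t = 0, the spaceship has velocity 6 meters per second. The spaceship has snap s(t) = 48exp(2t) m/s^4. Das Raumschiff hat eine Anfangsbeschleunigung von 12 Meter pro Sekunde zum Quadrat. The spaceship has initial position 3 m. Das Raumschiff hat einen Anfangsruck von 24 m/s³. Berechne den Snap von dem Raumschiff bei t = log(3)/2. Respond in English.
From the given snap equation s(t) = 48·exp(2·t), we substitute t = log(3)/2 to get s = 144.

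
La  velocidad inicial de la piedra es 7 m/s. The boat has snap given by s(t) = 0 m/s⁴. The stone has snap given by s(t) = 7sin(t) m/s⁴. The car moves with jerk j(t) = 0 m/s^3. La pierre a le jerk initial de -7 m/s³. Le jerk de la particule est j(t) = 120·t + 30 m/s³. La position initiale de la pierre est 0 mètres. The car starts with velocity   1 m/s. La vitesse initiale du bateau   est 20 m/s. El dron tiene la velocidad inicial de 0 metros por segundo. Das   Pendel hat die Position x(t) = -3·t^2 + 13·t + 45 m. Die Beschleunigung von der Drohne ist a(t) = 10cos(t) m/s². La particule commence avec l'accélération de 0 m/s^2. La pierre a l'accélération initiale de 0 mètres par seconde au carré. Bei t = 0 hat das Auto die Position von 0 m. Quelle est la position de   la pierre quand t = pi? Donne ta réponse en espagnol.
Para resolver esto, necesitamos tomar 4 integrales de nuestra ecuación del snap s(t) = 7·sin(t). Integrando el snap y usando la condición inicial j(0) = -7, obtenemos j(t) = -7·cos(t). Tomando ∫j(t)dt y aplicando a(0) = 0, encontramos a(t) = -7·sin(t). La antiderivada de la aceleración es la velocidad. Usando v(0) = 7, obtenemos v(t) = 7·cos(t). La integral de la velocidad es la posición. Usando x(0) = 0, obtenemos x(t) = 7·sin(t). Tenemos la posición x(t) = 7·sin(t). Sustituyendo t = pi: x(pi) = 0.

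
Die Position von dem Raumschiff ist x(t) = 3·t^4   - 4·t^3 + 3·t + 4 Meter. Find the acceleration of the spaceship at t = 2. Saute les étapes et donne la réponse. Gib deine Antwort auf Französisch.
L'accélération à t = 2 est a = 96.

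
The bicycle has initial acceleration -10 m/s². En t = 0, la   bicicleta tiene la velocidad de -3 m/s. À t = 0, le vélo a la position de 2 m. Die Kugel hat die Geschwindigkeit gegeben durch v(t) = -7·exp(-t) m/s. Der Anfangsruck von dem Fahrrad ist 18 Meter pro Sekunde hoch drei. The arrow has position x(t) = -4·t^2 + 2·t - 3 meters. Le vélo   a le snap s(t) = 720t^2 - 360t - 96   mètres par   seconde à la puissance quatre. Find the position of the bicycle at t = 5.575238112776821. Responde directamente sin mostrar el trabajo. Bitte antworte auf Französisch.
La position à t = 5.575238112776821 est x = 40388.6621127694.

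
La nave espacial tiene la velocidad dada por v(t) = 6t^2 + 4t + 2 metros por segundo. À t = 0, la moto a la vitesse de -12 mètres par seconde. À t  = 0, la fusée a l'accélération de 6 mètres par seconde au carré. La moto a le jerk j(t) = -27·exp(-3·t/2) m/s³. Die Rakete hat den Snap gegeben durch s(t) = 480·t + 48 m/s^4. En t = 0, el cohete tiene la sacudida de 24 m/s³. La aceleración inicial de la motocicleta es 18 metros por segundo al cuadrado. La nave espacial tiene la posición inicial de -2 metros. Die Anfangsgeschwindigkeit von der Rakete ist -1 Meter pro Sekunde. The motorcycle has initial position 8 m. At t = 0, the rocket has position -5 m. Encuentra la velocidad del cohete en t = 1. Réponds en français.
Nous devons trouver la primitive de notre équation du snap s(t) = 480·t + 48 3 fois. L'intégrale du snap, avec j(0) = 24, donne le jerk: j(t) = 240·t^2 + 48·t + 24. En prenant ∫j(t)dt et en appliquant a(0) = 6, nous trouvons a(t) = 80·t^3 + 24·t^2 + 24·t + 6. La primitive de l'accélération est la vitesse. En utilisant v(0) = -1, nous obtenons v(t) = 20·t^4 + 8·t^3 + 12·t^2 + 6·t - 1. Nous avons la vitesse v(t) = 20·t^4 + 8·t^3 + 12·t^2 + 6·t - 1. En substituant t = 1: v(1) = 45.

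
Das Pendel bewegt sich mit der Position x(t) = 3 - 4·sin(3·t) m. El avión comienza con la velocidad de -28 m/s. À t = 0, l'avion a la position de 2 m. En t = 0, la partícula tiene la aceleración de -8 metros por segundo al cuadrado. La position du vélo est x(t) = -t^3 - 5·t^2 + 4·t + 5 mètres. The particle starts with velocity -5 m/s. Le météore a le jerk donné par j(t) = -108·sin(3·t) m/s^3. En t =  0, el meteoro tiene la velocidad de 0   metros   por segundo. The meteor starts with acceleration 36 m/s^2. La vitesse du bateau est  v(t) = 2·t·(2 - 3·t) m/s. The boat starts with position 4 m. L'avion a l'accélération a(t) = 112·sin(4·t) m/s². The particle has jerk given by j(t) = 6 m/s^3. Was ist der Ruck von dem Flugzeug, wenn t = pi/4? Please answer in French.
Nous devons dériver notre équation de l'accélération a(t) = 112·sin(4·t) 1 fois. En prenant d/dt de a(t), nous trouvons j(t) = 448·cos(4·t). En utilisant j(t) = 448·cos(4·t) et en substituant t = pi/4, nous trouvons j = -448.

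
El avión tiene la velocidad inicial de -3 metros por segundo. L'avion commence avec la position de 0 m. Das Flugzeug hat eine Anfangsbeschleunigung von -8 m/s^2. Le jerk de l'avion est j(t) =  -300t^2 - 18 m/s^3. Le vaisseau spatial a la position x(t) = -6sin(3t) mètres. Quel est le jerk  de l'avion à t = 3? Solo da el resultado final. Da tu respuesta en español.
j(3) = -2718.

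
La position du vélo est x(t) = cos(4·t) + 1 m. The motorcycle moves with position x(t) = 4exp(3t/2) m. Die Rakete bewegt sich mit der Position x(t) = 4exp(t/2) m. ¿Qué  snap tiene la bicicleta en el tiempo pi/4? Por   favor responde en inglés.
Starting from position x(t) = cos(4·t) + 1, we take 4 derivatives. Taking d/dt of x(t), we find v(t) = -4·sin(4·t). Taking d/dt of v(t), we find a(t) = -16·cos(4·t). The derivative of acceleration gives jerk: j(t) = 64·sin(4·t). Taking d/dt of j(t), we find s(t) = 256·cos(4·t). Using s(t) = 256·cos(4·t) and substituting t = pi/4, we find s = -256.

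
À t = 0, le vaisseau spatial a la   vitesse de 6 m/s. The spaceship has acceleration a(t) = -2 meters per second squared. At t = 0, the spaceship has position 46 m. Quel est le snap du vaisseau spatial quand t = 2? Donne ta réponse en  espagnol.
Partiendo de la aceleración a(t) = -2, tomamos 2 derivadas. Derivando la aceleración, obtenemos la sacudida: j(t) = 0. Tomando d/dt de j(t), encontramos s(t) = 0. Usando s(t) = 0 y sustituyendo t = 2, encontramos s = 0.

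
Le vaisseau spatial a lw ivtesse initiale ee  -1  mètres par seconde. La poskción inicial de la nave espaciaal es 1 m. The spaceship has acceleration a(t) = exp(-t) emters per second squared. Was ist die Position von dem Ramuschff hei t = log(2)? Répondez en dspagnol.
Para resolver esto, necesitamos tomar 2 integrales de nuestra ecuación de la aceleración a(t) = exp(-t). Tomando ∫a(t)dt y aplicando v(0) = -1, encontramos v(t) = -exp(-t). Tomando ∫v(t)dt y aplicando x(0) = 1, encontramos x(t) = exp(-t). De la ecuación de la posición x(t) = exp(-t), sustituimos t = log(2) para obtener x = 1/2.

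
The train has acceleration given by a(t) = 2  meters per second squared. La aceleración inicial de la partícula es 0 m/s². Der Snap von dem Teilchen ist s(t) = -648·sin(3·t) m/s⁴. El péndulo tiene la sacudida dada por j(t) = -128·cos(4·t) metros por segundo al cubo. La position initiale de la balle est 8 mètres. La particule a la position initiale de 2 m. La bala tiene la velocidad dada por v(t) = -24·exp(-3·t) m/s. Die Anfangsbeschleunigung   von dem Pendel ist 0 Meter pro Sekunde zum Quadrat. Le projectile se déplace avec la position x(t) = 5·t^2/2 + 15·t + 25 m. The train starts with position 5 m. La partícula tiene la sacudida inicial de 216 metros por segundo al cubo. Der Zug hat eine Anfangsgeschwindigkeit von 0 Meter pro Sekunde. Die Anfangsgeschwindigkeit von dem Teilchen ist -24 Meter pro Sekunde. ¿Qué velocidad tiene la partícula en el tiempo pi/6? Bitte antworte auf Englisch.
To solve this, we need to take 3 antiderivatives of our snap equation s(t) = -648·sin(3·t). The antiderivative of snap, with j(0) = 216, gives jerk: j(t) = 216·cos(3·t). The antiderivative of jerk is acceleration. Using a(0) = 0, we get a(t) = 72·sin(3·t). The integral of acceleration, with v(0) = -24, gives velocity: v(t) = -24·cos(3·t). From the given velocity equation v(t) = -24·cos(3·t), we substitute t = pi/6 to get v = 0.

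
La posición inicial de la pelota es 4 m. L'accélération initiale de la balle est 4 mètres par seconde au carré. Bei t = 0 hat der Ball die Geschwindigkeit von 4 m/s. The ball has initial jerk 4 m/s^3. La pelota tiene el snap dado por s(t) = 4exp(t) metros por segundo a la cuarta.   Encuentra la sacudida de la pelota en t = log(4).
Debemos encontrar la antiderivada de nuestra ecuación del snap s(t) = 4·exp(t) 1 vez. La antiderivada del snap, con j(0) = 4, da la sacudida: j(t) = 4·exp(t). Tenemos la sacudida j(t) = 4·exp(t). Sustituyendo t = log(4): j(log(4)) = 16.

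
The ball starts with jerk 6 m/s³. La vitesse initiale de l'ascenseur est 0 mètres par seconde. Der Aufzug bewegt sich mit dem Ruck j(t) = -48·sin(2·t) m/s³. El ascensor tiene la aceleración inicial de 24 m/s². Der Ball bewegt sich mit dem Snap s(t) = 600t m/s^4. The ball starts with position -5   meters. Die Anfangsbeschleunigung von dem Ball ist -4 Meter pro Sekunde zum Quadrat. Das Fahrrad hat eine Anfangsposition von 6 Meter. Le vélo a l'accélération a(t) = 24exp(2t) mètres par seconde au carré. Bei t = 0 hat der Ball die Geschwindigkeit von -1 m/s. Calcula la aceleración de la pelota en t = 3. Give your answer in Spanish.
Debemos encontrar la antiderivada de nuestra ecuación del snap s(t) = 600·t 2 veces. Tomando ∫s(t)dt y aplicando j(0) = 6, encontramos j(t) = 300·t^2 + 6. Tomando ∫j(t)dt y aplicando a(0) = -4, encontramos a(t) = 100·t^3 + 6·t - 4. Tenemos la aceleración a(t) = 100·t^3 + 6·t - 4. Sustituyendo t = 3: a(3) = 2714.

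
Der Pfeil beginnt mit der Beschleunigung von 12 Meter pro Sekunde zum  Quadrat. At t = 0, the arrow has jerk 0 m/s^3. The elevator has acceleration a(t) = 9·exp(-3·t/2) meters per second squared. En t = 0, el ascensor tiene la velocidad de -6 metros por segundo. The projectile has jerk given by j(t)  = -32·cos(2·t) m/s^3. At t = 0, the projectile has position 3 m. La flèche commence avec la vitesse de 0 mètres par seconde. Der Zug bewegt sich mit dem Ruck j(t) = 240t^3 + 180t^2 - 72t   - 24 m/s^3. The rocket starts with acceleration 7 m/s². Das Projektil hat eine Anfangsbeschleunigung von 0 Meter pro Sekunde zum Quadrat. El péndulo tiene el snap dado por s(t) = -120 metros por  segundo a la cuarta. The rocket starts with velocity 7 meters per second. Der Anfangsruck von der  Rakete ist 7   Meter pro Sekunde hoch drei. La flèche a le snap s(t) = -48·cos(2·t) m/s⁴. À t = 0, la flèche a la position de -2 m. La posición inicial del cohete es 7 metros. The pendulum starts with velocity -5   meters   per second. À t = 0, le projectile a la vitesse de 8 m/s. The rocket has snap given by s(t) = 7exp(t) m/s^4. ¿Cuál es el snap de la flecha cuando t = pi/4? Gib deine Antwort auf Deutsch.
Aus der Gleichung für den Snap s(t) = -48·cos(2·t), setzen wir t = pi/4 ein und erhalten s = 0.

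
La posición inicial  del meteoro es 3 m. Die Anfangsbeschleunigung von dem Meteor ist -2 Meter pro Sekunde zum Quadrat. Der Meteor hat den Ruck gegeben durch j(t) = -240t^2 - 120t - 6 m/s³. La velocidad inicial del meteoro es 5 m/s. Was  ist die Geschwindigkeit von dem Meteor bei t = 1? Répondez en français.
Nous devons intégrer notre équation du jerk j(t) = -240·t^2 - 120·t - 6 2 fois. En intégrant le jerk et en utilisant la condition initiale a(0) = -2, nous obtenons a(t) = -80·t^3 - 60·t^2 - 6·t - 2. La primitive de l'accélération est la vitesse. En utilisant v(0) = 5, nous obtenons v(t) = -20·t^4 - 20·t^3 - 3·t^2 - 2·t + 5. De l'équation de la vitesse v(t) = -20·t^4 - 20·t^3 - 3·t^2 - 2·t + 5, nous substituons t = 1 pour obtenir v = -40.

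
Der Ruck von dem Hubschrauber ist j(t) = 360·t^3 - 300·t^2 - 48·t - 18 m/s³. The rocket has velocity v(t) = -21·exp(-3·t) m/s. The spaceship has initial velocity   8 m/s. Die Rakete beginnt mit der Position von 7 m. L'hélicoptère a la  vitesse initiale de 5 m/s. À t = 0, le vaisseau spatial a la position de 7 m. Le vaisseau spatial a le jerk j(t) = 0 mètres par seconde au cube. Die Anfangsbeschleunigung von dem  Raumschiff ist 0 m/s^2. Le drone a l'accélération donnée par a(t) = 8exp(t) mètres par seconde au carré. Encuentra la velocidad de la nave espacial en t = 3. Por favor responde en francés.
Pour résoudre ceci, nous devons prendre 2 intégrales de notre équation du jerk j(t) = 0. L'intégrale du jerk, avec a(0) = 0, donne l'accélération: a(t) = 0. L'intégrale de l'accélération, avec v(0) = 8, donne la vitesse: v(t) = 8. De l'équation de la vitesse v(t) = 8, nous substituons t = 3 pour obtenir v = 8.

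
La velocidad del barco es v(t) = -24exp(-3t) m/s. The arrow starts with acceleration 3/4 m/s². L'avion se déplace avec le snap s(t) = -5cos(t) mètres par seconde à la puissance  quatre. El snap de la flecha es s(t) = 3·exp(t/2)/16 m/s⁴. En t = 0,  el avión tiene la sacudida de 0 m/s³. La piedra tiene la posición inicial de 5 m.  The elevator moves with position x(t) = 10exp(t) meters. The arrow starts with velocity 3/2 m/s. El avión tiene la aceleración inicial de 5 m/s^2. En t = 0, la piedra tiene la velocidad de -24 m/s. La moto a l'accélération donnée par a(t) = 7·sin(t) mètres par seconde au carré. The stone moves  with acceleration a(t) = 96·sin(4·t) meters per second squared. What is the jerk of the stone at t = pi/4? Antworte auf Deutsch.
Um dies zu lösen, müssen wir 1 Ableitung unserer Gleichung für die Beschleunigung a(t) = 96·sin(4·t) nehmen. Die Ableitung von der Beschleunigung ergibt den Ruck: j(t) = 384·cos(4·t). Mit j(t) = 384·cos(4·t) und Einsetzen von t = pi/4, finden wir j = -384.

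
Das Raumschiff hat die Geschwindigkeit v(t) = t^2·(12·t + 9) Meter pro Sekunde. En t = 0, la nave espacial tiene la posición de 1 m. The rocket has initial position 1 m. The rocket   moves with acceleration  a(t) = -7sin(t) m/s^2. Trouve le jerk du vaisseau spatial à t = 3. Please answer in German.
Ausgehend von der Geschwindigkeit v(t) = t^2·(12·t + 9), nehmen wir 2 Ableitungen. Die Ableitung von der Geschwindigkeit ergibt die Beschleunigung: a(t) = 12·t^2 + 2·t·(12·t + 9). Die Ableitung von der Beschleunigung ergibt den Ruck: j(t) = 72·t + 18. Mit j(t) = 72·t + 18 und Einsetzen von t = 3, finden wir j = 234.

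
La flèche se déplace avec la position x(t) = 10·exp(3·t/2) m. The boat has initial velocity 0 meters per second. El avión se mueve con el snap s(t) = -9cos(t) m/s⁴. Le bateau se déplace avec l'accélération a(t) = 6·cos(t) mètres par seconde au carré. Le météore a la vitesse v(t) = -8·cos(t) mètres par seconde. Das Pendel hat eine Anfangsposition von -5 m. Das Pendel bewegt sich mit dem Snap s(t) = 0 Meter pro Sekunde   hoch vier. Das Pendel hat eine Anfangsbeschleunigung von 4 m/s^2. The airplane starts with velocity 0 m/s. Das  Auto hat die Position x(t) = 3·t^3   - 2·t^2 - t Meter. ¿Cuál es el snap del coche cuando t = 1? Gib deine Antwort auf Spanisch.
Para resolver esto, necesitamos tomar 4 derivadas de nuestra ecuación de la posición x(t) = 3·t^3 - 2·t^2 - t. Derivando la posición, obtenemos la velocidad: v(t) = 9·t^2 - 4·t - 1. Derivando la velocidad, obtenemos la aceleración: a(t) = 18·t - 4. Derivando la aceleración, obtenemos la sacudida: j(t) = 18. Tomando d/dt de j(t), encontramos s(t) = 0. De la ecuación del snap s(t) = 0, sustituimos t = 1 para obtener s = 0.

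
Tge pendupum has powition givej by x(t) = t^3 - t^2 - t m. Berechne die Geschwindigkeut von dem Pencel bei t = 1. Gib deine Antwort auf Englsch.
To solve this, we need to take 1 derivative of our position equation x(t) = t^3 - t^2 - t. Differentiating position, we get velocity: v(t) = 3·t^2 - 2·t - 1. Using v(t) = 3·t^2 - 2·t - 1 and substituting t = 1, we find v = 0.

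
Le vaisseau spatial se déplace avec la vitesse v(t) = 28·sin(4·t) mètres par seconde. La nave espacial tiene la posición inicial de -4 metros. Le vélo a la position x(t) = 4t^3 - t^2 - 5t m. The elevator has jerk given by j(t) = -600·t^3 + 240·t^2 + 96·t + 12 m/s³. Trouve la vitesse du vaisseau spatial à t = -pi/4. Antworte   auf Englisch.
From the given velocity equation v(t) = 28·sin(4·t), we substitute t = -pi/4 to get v = 0.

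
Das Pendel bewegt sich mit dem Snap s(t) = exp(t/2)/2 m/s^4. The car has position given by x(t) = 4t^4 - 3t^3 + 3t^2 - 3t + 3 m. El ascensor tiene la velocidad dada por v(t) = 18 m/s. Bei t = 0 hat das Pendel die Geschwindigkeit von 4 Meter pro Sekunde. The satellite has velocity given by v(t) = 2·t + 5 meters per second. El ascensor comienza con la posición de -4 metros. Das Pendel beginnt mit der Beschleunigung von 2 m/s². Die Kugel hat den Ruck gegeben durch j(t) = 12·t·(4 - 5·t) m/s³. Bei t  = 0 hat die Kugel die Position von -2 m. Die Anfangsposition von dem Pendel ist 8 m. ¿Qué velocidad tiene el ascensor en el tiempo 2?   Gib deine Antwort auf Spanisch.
Tenemos la velocidad v(t) = 18. Sustituyendo t = 2: v(2) = 18.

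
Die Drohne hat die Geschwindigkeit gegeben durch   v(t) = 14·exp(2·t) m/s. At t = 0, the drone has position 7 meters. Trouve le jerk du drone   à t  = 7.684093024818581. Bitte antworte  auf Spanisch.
Para resolver esto, necesitamos tomar 2 derivadas de nuestra ecuación de la velocidad v(t) = 14·exp(2·t). La derivada de la velocidad da la aceleración: a(t) = 28·exp(2·t). La derivada de la aceleración da la sacudida: j(t) = 56·exp(2·t). Usando j(t) = 56·exp(2·t) y sustituyendo t = 7.684093024818581, encontramos j = 264549183.350727.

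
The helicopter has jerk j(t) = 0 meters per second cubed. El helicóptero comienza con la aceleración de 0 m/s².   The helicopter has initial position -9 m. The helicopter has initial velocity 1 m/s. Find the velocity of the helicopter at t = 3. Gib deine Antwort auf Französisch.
Nous devons trouver la primitive de notre équation du jerk j(t) = 0 2 fois. En intégrant le jerk et en utilisant la condition initiale a(0) = 0, nous obtenons a(t) = 0. L'intégrale de l'accélération est la vitesse. En utilisant v(0) = 1, nous obtenons v(t) = 1. De l'équation de la vitesse v(t) = 1, nous substituons t = 3 pour obtenir v = 1.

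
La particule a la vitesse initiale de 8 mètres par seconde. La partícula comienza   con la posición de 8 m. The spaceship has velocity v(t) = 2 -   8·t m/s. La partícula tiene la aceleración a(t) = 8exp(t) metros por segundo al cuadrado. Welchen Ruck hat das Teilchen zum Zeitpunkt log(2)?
Ausgehend von der Beschleunigung a(t) = 8·exp(t), nehmen wir 1 Ableitung. Mit d/dt von a(t) finden wir j(t) = 8·exp(t). Aus der Gleichung für den Ruck j(t) = 8·exp(t), setzen wir t = log(2) ein und erhalten j = 16.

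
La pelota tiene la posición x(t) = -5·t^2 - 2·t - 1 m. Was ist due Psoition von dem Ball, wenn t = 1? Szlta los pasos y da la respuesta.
x(1) = -8.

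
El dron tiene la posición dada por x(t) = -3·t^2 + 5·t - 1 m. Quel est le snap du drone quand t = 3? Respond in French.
Nous devons dériver notre équation de la position x(t) = -3·t^2 + 5·t - 1 4 fois. En prenant d/dt de x(t), nous trouvons v(t) = 5 - 6·t. En prenant d/dt de v(t), nous trouvons a(t) = -6. En prenant d/dt de a(t), nous trouvons j(t) = 0. En dérivant le jerk, nous obtenons le snap: s(t) = 0. En utilisant s(t) = 0 et en substituant t = 3, nous trouvons s = 0.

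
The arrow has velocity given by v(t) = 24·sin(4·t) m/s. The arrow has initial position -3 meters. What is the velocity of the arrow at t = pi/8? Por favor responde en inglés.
From the given velocity equation v(t) = 24·sin(4·t), we substitute t = pi/8 to get v = 24.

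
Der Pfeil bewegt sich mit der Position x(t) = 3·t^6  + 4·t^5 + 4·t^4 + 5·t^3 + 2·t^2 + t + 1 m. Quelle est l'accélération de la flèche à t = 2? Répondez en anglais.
We must differentiate our position equation x(t) = 3·t^6 + 4·t^5 + 4·t^4 + 5·t^3 + 2·t^2 + t + 1 2 times. The derivative of position gives velocity: v(t) = 18·t^5 + 20·t^4 + 16·t^3 + 15·t^2 + 4·t + 1. The derivative of velocity gives acceleration: a(t) = 90·t^4 + 80·t^3 + 48·t^2 + 30·t + 4. From the given acceleration equation a(t) = 90·t^4 + 80·t^3 + 48·t^2 + 30·t + 4, we substitute t = 2 to get a = 2336.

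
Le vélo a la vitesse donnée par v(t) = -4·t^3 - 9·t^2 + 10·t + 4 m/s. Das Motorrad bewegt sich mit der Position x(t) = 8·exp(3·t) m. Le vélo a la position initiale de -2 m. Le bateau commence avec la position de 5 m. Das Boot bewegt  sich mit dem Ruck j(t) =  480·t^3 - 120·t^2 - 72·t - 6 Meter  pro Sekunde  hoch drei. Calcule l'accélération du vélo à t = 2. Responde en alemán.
Ausgehend von der Geschwindigkeit v(t) = -4·t^3 - 9·t^2 + 10·t + 4, nehmen wir 1 Ableitung. Mit d/dt von v(t) finden wir a(t) = -12·t^2 - 18·t + 10. Aus der Gleichung für die Beschleunigung a(t) = -12·t^2 - 18·t + 10, setzen wir t = 2 ein und erhalten a = -74.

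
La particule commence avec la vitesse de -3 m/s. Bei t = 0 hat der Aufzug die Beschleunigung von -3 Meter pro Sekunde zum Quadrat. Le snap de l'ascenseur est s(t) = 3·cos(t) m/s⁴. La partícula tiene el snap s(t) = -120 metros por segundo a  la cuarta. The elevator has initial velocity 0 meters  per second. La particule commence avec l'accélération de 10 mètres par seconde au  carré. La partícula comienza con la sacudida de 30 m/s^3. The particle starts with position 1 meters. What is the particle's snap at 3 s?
We have snap s(t) = -120. Substituting t = 3: s(3) = -120.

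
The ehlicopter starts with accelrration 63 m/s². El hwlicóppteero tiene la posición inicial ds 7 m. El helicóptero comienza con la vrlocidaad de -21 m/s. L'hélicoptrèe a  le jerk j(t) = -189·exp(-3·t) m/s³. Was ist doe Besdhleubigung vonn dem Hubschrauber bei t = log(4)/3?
Wir müssen unsere Gleichung für den Ruck j(t) = -189·exp(-3·t) 1-mal integrieren. Die Stammfunktion von dem Ruck, mit a(0) = 63, ergibt die Beschleunigung: a(t) = 63·exp(-3·t). Aus der Gleichung für die Beschleunigung a(t) = 63·exp(-3·t), setzen wir t = log(4)/3 ein und erhalten a = 63/4.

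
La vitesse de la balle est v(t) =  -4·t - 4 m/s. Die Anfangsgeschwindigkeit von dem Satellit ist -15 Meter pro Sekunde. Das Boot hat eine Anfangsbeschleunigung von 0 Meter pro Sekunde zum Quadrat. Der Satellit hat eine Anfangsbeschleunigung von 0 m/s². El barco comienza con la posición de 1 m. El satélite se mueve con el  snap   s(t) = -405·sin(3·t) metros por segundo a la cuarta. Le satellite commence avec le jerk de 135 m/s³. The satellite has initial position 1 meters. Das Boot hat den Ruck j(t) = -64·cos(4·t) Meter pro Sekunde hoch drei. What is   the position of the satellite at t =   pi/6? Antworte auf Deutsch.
Um dies zu lösen, müssen wir 4 Stammfunktionen unserer Gleichung für den Snap s(t) = -405·sin(3·t) finden. Das Integral von dem Snap, mit j(0) = 135, ergibt den Ruck: j(t) = 135·cos(3·t). Durch Integration von dem Ruck und Verwendung der Anfangsbedingung a(0) = 0, erhalten wir a(t) = 45·sin(3·t). Die Stammfunktion von der Beschleunigung ist die Geschwindigkeit. Mit v(0) = -15 erhalten wir v(t) = -15·cos(3·t). Das Integral von der Geschwindigkeit, mit x(0) = 1, ergibt die Position: x(t) = 1 - 5·sin(3·t). Aus der Gleichung für die Position x(t) = 1 - 5·sin(3·t), setzen wir t = pi/6 ein und erhalten x = -4.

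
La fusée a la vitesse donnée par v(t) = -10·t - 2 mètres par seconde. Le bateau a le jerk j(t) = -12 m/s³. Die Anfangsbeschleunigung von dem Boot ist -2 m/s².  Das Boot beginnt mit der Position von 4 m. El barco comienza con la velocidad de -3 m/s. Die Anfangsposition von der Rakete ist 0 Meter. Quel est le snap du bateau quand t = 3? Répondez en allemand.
Wir müssen unsere Gleichung für den Ruck j(t) = -12 1-mal ableiten. Die Ableitung von dem Ruck ergibt den Snap: s(t) = 0. Aus der Gleichung für den Snap s(t) = 0, setzen wir t = 3 ein und erhalten s = 0.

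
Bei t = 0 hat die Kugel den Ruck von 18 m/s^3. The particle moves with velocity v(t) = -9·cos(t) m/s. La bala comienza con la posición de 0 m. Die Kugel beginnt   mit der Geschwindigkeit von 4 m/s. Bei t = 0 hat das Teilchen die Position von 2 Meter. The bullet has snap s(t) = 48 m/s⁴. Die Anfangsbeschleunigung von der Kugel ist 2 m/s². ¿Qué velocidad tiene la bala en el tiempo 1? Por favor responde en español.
Partiendo del snap s(t) = 48, tomamos 3 integrales. Integrando el snap y usando la condición inicial j(0) = 18, obtenemos j(t) = 48·t + 18. La antiderivada de la sacudida, con a(0) = 2, da la aceleración: a(t) = 24·t^2 + 18·t + 2. La integral de la aceleración es la velocidad. Usando v(0) = 4, obtenemos v(t) = 8·t^3 + 9·t^2 + 2·t + 4. De la ecuación de la velocidad v(t) = 8·t^3 + 9·t^2 + 2·t + 4, sustituimos t = 1 para obtener v = 23.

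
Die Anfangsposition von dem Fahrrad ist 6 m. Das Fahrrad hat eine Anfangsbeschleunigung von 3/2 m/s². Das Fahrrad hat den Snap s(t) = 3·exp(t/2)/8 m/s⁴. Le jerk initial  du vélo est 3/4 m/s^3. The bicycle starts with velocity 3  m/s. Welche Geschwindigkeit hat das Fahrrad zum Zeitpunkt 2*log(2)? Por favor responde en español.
Partiendo del snap s(t) = 3·exp(t/2)/8, tomamos 3 integrales. Tomando ∫s(t)dt y aplicando j(0) = 3/4, encontramos j(t) = 3·exp(t/2)/4. Integrando la sacudida y usando la condición inicial a(0) = 3/2, obtenemos a(t) = 3·exp(t/2)/2. Integrando la aceleración y usando la condición inicial v(0) = 3, obtenemos v(t) = 3·exp(t/2). Usando v(t) = 3·exp(t/2) y sustituyendo t = 2*log(2), encontramos v = 6.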